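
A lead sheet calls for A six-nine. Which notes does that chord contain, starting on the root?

A C♯ E F♯ B

A six-nine is a six-nine built on A.
root → A
3rd (major 3rd) → C♯
5th (perfect 5th) → E
6th (major 6th) → F♯
9th (major 9th) → B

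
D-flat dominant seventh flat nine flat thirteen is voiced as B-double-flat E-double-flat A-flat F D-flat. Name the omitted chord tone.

D-flat dominant seventh flat nine flat thirteen = D-flat, F, A-flat, C-flat, E-double-flat, B-double-flat. The voicing lacks the 7th (minor 7th), C-flat.

C-flat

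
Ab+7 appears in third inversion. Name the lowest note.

Ab+7 = A♭–C–E–G♭. Third inversion → seventh in the bass = G♭.

G♭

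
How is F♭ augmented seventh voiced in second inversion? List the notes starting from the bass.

C  E𝄫  F♭  A♭

F♭ augmented seventh = F♭–A♭–C–E𝄫; second inversion → fifth (C) lowest.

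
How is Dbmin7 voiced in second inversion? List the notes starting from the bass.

Dbmin7 = Db–Fb–Ab–Cb; second inversion → fifth (Ab) lowest.

Ab, Cb, Db, Fb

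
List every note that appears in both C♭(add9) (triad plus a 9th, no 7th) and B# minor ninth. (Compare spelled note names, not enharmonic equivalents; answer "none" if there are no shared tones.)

none

C♭(add9): Cb Eb Gb Db
B# minor ninth: B# D# F## A# C##
Common to both → none.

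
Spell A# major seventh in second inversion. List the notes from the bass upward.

In root position, A# major seventh is A-sharp–C-double-sharp–E-sharp–G-double-sharp.
Second inversion puts the fifth (E-sharp) in the bass.

E-sharp, G-double-sharp, A-sharp, C-double-sharp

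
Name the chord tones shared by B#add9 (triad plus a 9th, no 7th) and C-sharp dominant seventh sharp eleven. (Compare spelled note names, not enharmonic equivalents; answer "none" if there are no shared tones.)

B#add9: B# D## F## C##
C-sharp dominant seventh sharp eleven: C# E# G# B F##
Common to both → F##.

F##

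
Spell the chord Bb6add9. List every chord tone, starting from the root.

Bb – D – F – G – C

Bb6add9 is a six-nine built on Bb.
- root: Bb
- major 3rd: D
- perfect 5th: F
- major 6th: G
- major 9th: C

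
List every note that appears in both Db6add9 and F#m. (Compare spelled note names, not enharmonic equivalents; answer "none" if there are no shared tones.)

Db6add9: Db F Ab Bb Eb
F#m: F# A C#
Common to both → none.

none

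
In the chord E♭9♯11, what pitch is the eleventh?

A

E♭9♯11 is built on E♭; its 11th is an augmented 11th above the root.
A fourth above E uses the letter A, and the augmented 11th above E♭ is A.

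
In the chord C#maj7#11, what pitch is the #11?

Root of C#maj7#11 = C#. The 11th is an augmented 11th: C# up an augmented 11th → F##.

F##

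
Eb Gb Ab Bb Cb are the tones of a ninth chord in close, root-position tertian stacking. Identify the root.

Ab

Arranged so that each adjacent pair is a third by letter name: Ab – Cb – Eb – Gb – Bb.
The bottom of that stack, Ab, is the root (this is Ab minor ninth).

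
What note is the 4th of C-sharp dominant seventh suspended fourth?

C-sharp dominant seventh suspended fourth is built on C-sharp; its 4th is a perfect 4th above the root.
A fourth above C uses the letter F, and the perfect 4th above C-sharp is F-sharp.

F-sharp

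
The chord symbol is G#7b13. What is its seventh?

F#

Root of G#7b13 = G#. The 7th is a minor 7th: G# up a minor 7th → F#.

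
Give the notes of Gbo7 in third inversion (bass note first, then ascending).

Fbb, Gb, Bbb, Dbb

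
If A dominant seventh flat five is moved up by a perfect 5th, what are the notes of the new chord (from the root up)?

E G♯ B♭ D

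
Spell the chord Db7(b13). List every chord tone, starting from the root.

Db7(b13): dominant seventh flat thirteen on Db.
- root: Db
- major 3rd: F
- perfect 5th: Ab
- minor 7th: Cb
- minor 13th: Bbb

Db – F – Ab – Cb – Bbb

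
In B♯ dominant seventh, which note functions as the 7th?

Root of B♯ dominant seventh = B-sharp. The 7th is a minor 7th: B-sharp up a minor 7th → A-sharp.

A-sharp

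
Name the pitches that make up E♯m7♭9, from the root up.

E#, G#, B#, D#, F#

Root E#, quality minor seventh flat nine:
Root: E#
Minor 3rd (3rd): G#
Perfect 5th (5th): B#
Minor 7th (7th): D#
Minor 9th (9th): F#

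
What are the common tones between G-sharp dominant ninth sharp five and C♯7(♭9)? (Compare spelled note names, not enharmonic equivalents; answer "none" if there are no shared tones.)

G-sharp dominant ninth sharp five: G# B# D## F# A#
C♯7(♭9): C# E# G# B D
Common to both → G#.

G#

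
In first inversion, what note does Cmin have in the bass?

E♭

Cmin = C–E♭–G. First inversion → third in the bass = E♭.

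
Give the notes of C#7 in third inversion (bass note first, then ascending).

In root position, C#7 is C#–E#–G#–B.
Third inversion puts the seventh (B) in the bass.

B C# E# G#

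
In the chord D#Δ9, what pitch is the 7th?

Root of D#Δ9 = D#. The 7th is a major 7th: D# up a major 7th → C##.

C##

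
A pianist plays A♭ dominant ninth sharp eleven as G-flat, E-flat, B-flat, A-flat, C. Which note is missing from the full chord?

D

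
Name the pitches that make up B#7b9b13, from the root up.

B#7b9b13: dominant seventh flat nine flat thirteen on B#.
B# — root
D## — major 3rd
F## — perfect 5th
A# — minor 7th
C# — minor 9th
G# — minor 13th

B# – D## – F## – A# – C# – G#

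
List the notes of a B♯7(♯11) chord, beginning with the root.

B# D## F## A# E##

B♯7(♯11) is a dominant seventh sharp eleven built on B#.
Root: B#
Major 3rd (3rd): D##
Perfect 5th (5th): F##
Minor 7th (7th): A#
Augmented 11th (11th): E##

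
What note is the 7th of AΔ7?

G#

AΔ7 is built on A; its 7th is a major 7th above the root.
A seventh above A uses the letter G, and the major 7th above A is G#.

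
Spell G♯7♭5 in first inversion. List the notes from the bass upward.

B# – D – F# – G#

In root position, G♯7♭5 is G#–B#–D–F#.
First inversion puts the third (B#) in the bass.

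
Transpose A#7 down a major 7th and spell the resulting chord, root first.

B, D#, F#, A

A major 7th down from A# is B, so the new chord is B dominant seventh.
root → B
3rd (major 3rd) → D#
5th (perfect 5th) → F#
7th (minor 7th) → A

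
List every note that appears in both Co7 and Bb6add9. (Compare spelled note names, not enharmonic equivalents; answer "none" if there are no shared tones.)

C

Co7 = C, Eb, Gb, Bbb.
Bb6add9 = Bb, D, F, G, C.
Shared: C.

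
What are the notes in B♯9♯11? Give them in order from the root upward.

Root B♯, quality dominant ninth sharp eleven:
Root: B♯
Major 3rd (3rd): D𝄪
Perfect 5th (5th): F𝄪
Minor 7th (7th): A♯
Major 9th (9th): C𝄪
Augmented 11th (11th): E𝄪

B♯, D𝄪, F𝄪, A♯, C𝄪, E𝄪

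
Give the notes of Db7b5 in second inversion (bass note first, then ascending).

Db7b5 = Db–F–Abb–Cb; second inversion → fifth (Abb) lowest.

Abb, Cb, Db, F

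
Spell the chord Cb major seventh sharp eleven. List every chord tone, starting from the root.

C-flat  E-flat  G-flat  B-flat  F

Root C-flat, quality major seventh sharp eleven:
Root: C-flat
Major 3rd (3rd): E-flat
Perfect 5th (5th): G-flat
Major 7th (7th): B-flat
Augmented 11th (11th): F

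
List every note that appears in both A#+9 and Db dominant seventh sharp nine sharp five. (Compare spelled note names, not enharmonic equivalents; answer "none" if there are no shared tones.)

A#+9 = A#, C##, E##, G#, B#.
Db dominant seventh sharp nine sharp five = Db, F, A, Cb, E.
Shared: none.

none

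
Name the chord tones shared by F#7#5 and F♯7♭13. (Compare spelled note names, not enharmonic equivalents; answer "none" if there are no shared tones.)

F#7#5 = F#, A#, C##, E.
F♯7♭13 = F#, A#, C#, E, D.
Shared: F#, A#, E.

F#  A#  E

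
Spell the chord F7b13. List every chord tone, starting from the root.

F A C Eb Db

Root F, quality dominant seventh flat thirteen:
Root: F
Major 3rd (3rd): A
Perfect 5th (5th): C
Minor 7th (7th): Eb
Minor 13th (13th): Db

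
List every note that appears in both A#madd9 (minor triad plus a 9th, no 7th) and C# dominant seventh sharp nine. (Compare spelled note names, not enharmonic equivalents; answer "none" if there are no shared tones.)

A#madd9 = A♯, C♯, E♯, B♯.
C# dominant seventh sharp nine = C♯, E♯, G♯, B, D𝄪.
Shared: C♯, E♯.

C♯ – E♯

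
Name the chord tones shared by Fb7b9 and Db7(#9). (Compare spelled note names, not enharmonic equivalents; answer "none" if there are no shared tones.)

Ab, Cb

Fb7b9 = Fb, Ab, Cb, Ebb, Gbb.
Db7(#9) = Db, F, Ab, Cb, E.
Shared: Ab, Cb.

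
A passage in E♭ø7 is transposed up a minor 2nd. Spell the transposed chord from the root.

A minor 2nd up from Eb is Fb, so the new chord is Fb half-diminished seventh.
Root: Fb
Minor 3rd (3rd): Abb
Diminished 5th (5th): Cbb
Minor 7th (7th): Ebb

Fb – Abb – Cbb – Ebb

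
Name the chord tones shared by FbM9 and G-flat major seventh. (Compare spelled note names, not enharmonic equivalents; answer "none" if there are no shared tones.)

G♭

FbM9: F♭ A♭ C♭ E♭ G♭
G-flat major seventh: G♭ B♭ D♭ F
Common to both → G♭.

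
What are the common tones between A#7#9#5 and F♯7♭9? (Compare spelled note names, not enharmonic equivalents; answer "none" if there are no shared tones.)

A#

A#7#9#5: A# C## E## G# B##
F♯7♭9: F# A# C# E G
Common to both → A#.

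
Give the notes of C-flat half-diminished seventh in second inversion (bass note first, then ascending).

In root position, C-flat half-diminished seventh is Cb–Ebb–Gbb–Bbb.
Second inversion puts the fifth (Gbb) in the bass.

Gbb, Bbb, Cb, Ebb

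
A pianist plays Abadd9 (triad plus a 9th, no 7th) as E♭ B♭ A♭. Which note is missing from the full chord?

Abadd9 = A♭, C, E♭, B♭. The voicing lacks the 3rd (major 3rd), C.

C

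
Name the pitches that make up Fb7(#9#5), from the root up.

Fb, Ab, C, Ebb, G

Fb7(#9#5): dominant seventh sharp nine sharp five on Fb.
Root: Fb
Major 3rd (3rd): Ab
Augmented 5th (5th): C
Minor 7th (7th): Ebb
Augmented 9th (9th): G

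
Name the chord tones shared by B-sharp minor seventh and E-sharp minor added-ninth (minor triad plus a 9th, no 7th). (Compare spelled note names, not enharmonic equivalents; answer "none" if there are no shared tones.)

B-sharp minor seventh = B-sharp, D-sharp, F-double-sharp, A-sharp.
E-sharp minor added-ninth = E-sharp, G-sharp, B-sharp, F-double-sharp.
Shared: B-sharp, F-double-sharp.

B-sharp, F-double-sharp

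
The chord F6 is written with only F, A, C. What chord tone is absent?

D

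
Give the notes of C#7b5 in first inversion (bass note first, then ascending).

E# G B C#

In root position, C#7b5 is C#–E#–G–B.
First inversion puts the third (E#) in the bass.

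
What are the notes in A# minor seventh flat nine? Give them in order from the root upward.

Root A#, quality minor seventh flat nine:
root → A#
3rd (minor 3rd) → C#
5th (perfect 5th) → E#
7th (minor 7th) → G#
9th (minor 9th) → B

A# C# E# G# B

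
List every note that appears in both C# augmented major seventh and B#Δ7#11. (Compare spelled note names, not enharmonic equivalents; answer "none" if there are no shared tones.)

B♯

C# augmented major seventh = C♯, E♯, G𝄪, B♯.
B#Δ7#11 = B♯, D𝄪, F𝄪, A𝄪, E𝄪.
Shared: B♯.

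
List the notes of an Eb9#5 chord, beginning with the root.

Eb – G – B – Db – F

Eb9#5 is a dominant ninth sharp five built on Eb.
root → Eb
3rd (major 3rd) → G
5th (augmented 5th) → B
7th (minor 7th) → Db
9th (major 9th) → F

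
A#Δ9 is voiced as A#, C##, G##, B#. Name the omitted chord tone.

The full A#Δ9 chord is A#, C##, E#, G##, B#.
Comparing with the voicing, the perfect 5th (5th) — E# — is absent.

E#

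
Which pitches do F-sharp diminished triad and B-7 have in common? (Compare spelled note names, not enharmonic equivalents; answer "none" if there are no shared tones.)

F-sharp diminished triad: F# A C
B-7: B D F# A
Common to both → F#, A.

F#  A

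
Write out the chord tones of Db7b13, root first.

Db F Ab Cb Bbb

Root Db, quality dominant seventh flat thirteen:
- root: Db
- major 3rd: F
- perfect 5th: Ab
- minor 7th: Cb
- minor 13th: Bbb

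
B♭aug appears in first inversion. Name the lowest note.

B♭aug in root position is Bb–D–F#.
First inversion places the third in the bass, which is D.

D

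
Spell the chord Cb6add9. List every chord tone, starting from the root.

Cb – Eb – Gb – Ab – Db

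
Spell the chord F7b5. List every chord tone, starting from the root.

F, A, Cb, Eb

F7b5: dominant seventh flat five on F.
root → F
3rd (major 3rd) → A
5th (diminished 5th) → Cb
7th (minor 7th) → Eb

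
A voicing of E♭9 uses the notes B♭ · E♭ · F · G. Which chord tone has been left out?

The full E♭9 chord is E♭, G, B♭, D♭, F.
Comparing with the voicing, the minor 7th (7th) — D♭ — is absent.

D♭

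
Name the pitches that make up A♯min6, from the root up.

A♯min6 is a minor sixth built on A#.
root → A#
3rd (minor 3rd) → C#
5th (perfect 5th) → E#
6th (major 6th) → F##

A#, C#, E#, F##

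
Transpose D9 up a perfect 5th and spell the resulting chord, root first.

A perfect 5th up from D is A, so the new chord is A dominant ninth.
A — root
C# — major 3rd
E — perfect 5th
G — minor 7th
B — major 9th

A – C# – E – G – B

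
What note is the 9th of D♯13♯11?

E#

Root of D♯13♯11 = D#. The 9th is a major 9th: D# up a major 9th → E#.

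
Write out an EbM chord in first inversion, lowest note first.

EbM = Eb–G–Bb; first inversion → third (G) lowest.

G – Bb – Eb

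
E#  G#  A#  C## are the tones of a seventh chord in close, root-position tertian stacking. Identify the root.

A#

Stacking in thirds gives A# – C## – E# – G#, so A# is the root — A# dominant seventh.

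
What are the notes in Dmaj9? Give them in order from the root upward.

Root D, quality major ninth:
root → D
3rd (major 3rd) → F♯
5th (perfect 5th) → A
7th (major 7th) → C♯
9th (major 9th) → E

D, F♯, A, C♯, E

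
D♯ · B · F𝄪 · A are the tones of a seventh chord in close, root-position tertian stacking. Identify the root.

B

Arranged so that each adjacent pair is a third by letter name: B – D♯ – F𝄪 – A.
The bottom of that stack, B, is the root (this is B augmented seventh).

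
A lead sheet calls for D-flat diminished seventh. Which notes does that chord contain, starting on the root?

Root D-flat, quality diminished seventh:
D-flat — root
F-flat — minor 3rd
A-double-flat — diminished 5th
C-double-flat — diminished 7th

D-flat  F-flat  A-double-flat  C-double-flat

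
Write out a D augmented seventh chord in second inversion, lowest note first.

A#, C, D, F#

In root position, D augmented seventh is D–F#–A#–C.
Second inversion puts the fifth (A#) in the bass.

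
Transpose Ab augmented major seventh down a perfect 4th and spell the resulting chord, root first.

A-flat down a perfect 4th → E-flat. New chord: E-flat augmented major seventh.
- root: E-flat
- major 3rd: G
- augmented 5th: B
- major 7th: D

E-flat, G, B, D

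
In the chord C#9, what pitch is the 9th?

Root of C#9 = C#. The 9th is a major 9th: C# up a major 9th → D#.

D#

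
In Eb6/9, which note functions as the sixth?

C

Root of Eb6/9 = Eb. The 6th is a major 6th: Eb up a major 6th → C.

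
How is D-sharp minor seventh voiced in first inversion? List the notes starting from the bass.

D-sharp minor seventh = D-sharp–F-sharp–A-sharp–C-sharp; first inversion → third (F-sharp) lowest.

F-sharp – A-sharp – C-sharp – D-sharp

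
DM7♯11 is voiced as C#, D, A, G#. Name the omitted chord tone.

F#

The full DM7♯11 chord is D, F#, A, C#, G#.
Comparing with the voicing, the major 3rd (3rd) — F# — is absent.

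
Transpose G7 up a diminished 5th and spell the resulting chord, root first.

A diminished 5th up from G is D♭, so the new chord is D♭ dominant seventh.
Root: D♭
Major 3rd (3rd): F
Perfect 5th (5th): A♭
Minor 7th (7th): C♭

D♭, F, A♭, C♭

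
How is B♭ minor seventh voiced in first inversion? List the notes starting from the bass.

In root position, B♭ minor seventh is Bb–Db–F–Ab.
First inversion puts the third (Db) in the bass.

Db F Ab Bb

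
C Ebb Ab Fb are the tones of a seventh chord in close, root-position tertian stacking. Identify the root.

Fb

Arranged so that each adjacent pair is a third by letter name: Fb – Ab – C – Ebb.
The bottom of that stack, Fb, is the root (this is Fb augmented seventh).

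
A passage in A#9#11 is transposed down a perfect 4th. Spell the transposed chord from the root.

A perfect 4th down from A# is E#, so the new chord is E# dominant ninth sharp eleven.
- root: E#
- major 3rd: G##
- perfect 5th: B#
- minor 7th: D#
- major 9th: F##
- augmented 11th: A##

E#  G##  B#  D#  F##  A##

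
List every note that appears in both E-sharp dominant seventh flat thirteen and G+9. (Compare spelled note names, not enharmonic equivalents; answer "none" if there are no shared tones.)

E-sharp dominant seventh flat thirteen = E#, G##, B#, D#, C#.
G+9 = G, B, D#, F, A.
Shared: D#.

D#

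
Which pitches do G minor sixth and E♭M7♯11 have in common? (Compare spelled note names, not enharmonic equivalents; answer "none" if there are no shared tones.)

G minor sixth = G, Bb, D, E.
E♭M7♯11 = Eb, G, Bb, D, A.
Shared: G, Bb, D.

G Bb D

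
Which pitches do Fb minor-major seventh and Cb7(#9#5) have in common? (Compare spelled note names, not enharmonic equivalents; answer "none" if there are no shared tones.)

Cb – Eb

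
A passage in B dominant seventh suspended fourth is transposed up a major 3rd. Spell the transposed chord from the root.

D#, G#, A#, C#

B up a major 3rd → D#. New chord: D# dominant seventh suspended fourth.
root → D#
4th (perfect 4th) → G#
5th (perfect 5th) → A#
7th (minor 7th) → C#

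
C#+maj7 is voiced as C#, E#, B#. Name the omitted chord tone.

G##

C#+maj7 = C#, E#, G##, B#. The voicing lacks the 5th (augmented 5th), G##.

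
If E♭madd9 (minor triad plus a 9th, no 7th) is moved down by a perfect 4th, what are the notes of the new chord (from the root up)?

Transposed root: Eb → Bb (perfect 4th down). So we spell Bb minor added-ninth:
Bb — root
Db — minor 3rd
F — perfect 5th
C — major 9th

Bb, Db, F, C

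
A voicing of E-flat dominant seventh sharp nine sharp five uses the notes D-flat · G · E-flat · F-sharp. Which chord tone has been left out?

E-flat dominant seventh sharp nine sharp five = E-flat, G, B, D-flat, F-sharp. The voicing lacks the 5th (augmented 5th), B.

B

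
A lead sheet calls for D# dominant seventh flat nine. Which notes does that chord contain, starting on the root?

D♯ F𝄪 A♯ C♯ E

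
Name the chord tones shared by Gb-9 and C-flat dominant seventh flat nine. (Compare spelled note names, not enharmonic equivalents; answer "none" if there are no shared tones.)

G♭  B𝄫

Gb-9: G♭ B𝄫 D♭ F♭ A♭
C-flat dominant seventh flat nine: C♭ E♭ G♭ B𝄫 D𝄫
Common to both → G♭, B𝄫.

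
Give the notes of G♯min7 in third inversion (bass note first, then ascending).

In root position, G♯min7 is G♯–B–D♯–F♯.
Third inversion puts the seventh (F♯) in the bass.

F♯  G♯  B  D♯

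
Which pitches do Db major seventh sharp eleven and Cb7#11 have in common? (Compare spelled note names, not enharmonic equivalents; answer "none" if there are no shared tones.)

F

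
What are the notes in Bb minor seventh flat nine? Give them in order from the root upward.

B-flat, D-flat, F, A-flat, C-flat

Root B-flat, quality minor seventh flat nine:
- root: B-flat
- minor 3rd: D-flat
- perfect 5th: F
- minor 7th: A-flat
- minor 9th: C-flat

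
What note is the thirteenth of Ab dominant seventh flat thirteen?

Ab dominant seventh flat thirteen is built on A♭; its 13th is a minor 13th above the root.
A sixth above A uses the letter F, and the minor 13th above A♭ is F♭.

F♭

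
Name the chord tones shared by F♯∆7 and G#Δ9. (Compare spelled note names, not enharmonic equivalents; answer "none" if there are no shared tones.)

A♯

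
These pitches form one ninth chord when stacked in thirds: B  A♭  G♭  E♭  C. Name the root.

A♭

Arranged so that each adjacent pair is a third by letter name: A♭ – C – E♭ – G♭ – B.
The bottom of that stack, A♭, is the root (this is A♭ dominant seventh sharp nine).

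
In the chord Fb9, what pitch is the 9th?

Root of Fb9 = Fb. The 9th is a major 9th: Fb up a major 9th → Gb.

Gb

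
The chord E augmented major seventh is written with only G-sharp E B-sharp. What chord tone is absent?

D-sharp

E augmented major seventh = E, G-sharp, B-sharp, D-sharp. The voicing lacks the 7th (major 7th), D-sharp.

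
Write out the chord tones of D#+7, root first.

D#+7: augmented seventh on D♯.
Root: D♯
Major 3rd (3rd): F𝄪
Augmented 5th (5th): A𝄪
Minor 7th (7th): C♯

D♯ – F𝄪 – A𝄪 – C♯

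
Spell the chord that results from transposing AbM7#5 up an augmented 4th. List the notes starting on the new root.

D  F♯  A♯  C♯

Transposed root: A♭ → D (augmented 4th up). So we spell D augmented major seventh:
Root: D
Major 3rd (3rd): F♯
Augmented 5th (5th): A♯
Major 7th (7th): C♯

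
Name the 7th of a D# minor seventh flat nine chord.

D# minor seventh flat nine is built on D-sharp; its 7th is a minor 7th above the root.
A seventh above D uses the letter C, and the minor 7th above D-sharp is C-sharp.

C-sharp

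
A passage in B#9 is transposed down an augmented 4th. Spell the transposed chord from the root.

F♯ – A♯ – C♯ – E – G♯

B♯ down an augmented 4th → F♯. New chord: F♯ dominant ninth.
F♯ — root
A♯ — major 3rd
C♯ — perfect 5th
E — minor 7th
G♯ — major 9th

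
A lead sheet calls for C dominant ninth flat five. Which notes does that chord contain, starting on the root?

C, E, G-flat, B-flat, D

C dominant ninth flat five: dominant ninth flat five on C.
C — root
E — major 3rd
G-flat — diminished 5th
B-flat — minor 7th
D — major 9th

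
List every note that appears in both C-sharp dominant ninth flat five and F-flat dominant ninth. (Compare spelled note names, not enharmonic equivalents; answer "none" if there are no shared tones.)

C-sharp dominant ninth flat five = C-sharp, E-sharp, G, B, D-sharp.
F-flat dominant ninth = F-flat, A-flat, C-flat, E-double-flat, G-flat.
Shared: none.

none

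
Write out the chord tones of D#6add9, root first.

D#6add9: six-nine on D♯.
D♯ — root
F𝄪 — major 3rd
A♯ — perfect 5th
B♯ — major 6th
E♯ — major 9th

D♯  F𝄪  A♯  B♯  E♯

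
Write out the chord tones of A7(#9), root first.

A7(#9) is a dominant seventh sharp nine built on A.
root → A
3rd (major 3rd) → C#
5th (perfect 5th) → E
7th (minor 7th) → G
9th (augmented 9th) → B#

A, C#, E, G, B#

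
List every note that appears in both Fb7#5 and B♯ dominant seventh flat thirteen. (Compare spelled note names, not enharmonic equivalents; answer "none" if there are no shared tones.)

none

Fb7#5 = F♭, A♭, C, E𝄫.
B♯ dominant seventh flat thirteen = B♯, D𝄪, F𝄪, A♯, G♯.
Shared: none.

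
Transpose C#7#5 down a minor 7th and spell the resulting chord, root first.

D♯ F𝄪 A𝄪 C♯

C♯ down a minor 7th → D♯. New chord: D♯ augmented seventh.
root → D♯
3rd (major 3rd) → F𝄪
5th (augmented 5th) → A𝄪
7th (minor 7th) → C♯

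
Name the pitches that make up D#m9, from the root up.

D#m9: minor ninth on D♯.
- root: D♯
- minor 3rd: F♯
- perfect 5th: A♯
- minor 7th: C♯
- major 9th: E♯

D♯, F♯, A♯, C♯, E♯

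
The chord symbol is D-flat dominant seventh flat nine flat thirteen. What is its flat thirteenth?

Root of D-flat dominant seventh flat nine flat thirteen = D-flat. The 13th is a minor 13th: D-flat up a minor 13th → B-double-flat.

B-double-flat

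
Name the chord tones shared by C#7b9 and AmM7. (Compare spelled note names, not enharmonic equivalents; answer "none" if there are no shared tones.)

C#7b9: C# E# G# B D
AmM7: A C E G#
Common to both → G#.

G#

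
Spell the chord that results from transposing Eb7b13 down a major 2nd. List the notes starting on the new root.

Eb down a major 2nd → Db. New chord: Db dominant seventh flat thirteen.
Db — root
F — major 3rd
Ab — perfect 5th
Cb — minor 7th
Bbb — minor 13th

Db F Ab Cb Bbb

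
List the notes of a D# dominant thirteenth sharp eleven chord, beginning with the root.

D♯ F𝄪 A♯ C♯ E♯ G𝄪 B♯

Root D♯, quality dominant thirteenth sharp eleven:
D♯ — root
F𝄪 — major 3rd
A♯ — perfect 5th
C♯ — minor 7th
E♯ — major 9th
G𝄪 — augmented 11th
B♯ — major 13th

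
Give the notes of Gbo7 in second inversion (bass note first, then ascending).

Dbb – Fbb – Gb – Bbb

Gbo7 = Gb–Bbb–Dbb–Fbb; second inversion → fifth (Dbb) lowest.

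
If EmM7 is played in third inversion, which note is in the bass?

D#

EmM7 in root position is E–G–B–D#.
Third inversion places the seventh in the bass, which is D#.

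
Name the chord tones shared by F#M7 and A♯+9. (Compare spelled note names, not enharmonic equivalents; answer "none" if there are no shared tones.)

F#M7 = F#, A#, C#, E#.
A♯+9 = A#, C##, E##, G#, B#.
Shared: A#.

A#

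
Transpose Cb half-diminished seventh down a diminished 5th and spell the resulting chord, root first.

F, Ab, Cb, Eb

A diminished 5th down from Cb is F, so the new chord is F half-diminished seventh.
F — root
Ab — minor 3rd
Cb — diminished 5th
Eb — minor 7th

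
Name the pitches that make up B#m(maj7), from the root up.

B#, D#, F##, A##

B#m(maj7): minor-major seventh on B#.
root → B#
3rd (minor 3rd) → D#
5th (perfect 5th) → F##
7th (major 7th) → A##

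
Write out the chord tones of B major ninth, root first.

B major ninth is a major ninth built on B.
Root: B
Major 3rd (3rd): D♯
Perfect 5th (5th): F♯
Major 7th (7th): A♯
Major 9th (9th): C♯

B – D♯ – F♯ – A♯ – C♯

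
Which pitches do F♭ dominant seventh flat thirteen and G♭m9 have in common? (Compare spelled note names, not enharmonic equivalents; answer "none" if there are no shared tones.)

Fb, Ab

F♭ dominant seventh flat thirteen: Fb Ab Cb Ebb Dbb
G♭m9: Gb Bbb Db Fb Ab
Common to both → Fb, Ab.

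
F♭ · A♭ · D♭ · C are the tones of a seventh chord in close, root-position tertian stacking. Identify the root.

Stacking in thirds gives D♭ – F♭ – A♭ – C, so D♭ is the root — D♭ minor-major seventh.

D♭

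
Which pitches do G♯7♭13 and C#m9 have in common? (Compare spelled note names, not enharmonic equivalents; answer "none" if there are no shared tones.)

G#, D#, E

G♯7♭13 = G#, B#, D#, F#, E.
C#m9 = C#, E, G#, B, D#.
Shared: G#, D#, E.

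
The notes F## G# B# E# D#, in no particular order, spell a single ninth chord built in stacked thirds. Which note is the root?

E#

Stacking in thirds gives E# – G# – B# – D# – F##, so E# is the root — E# minor ninth.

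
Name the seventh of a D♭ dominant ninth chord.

C-flat

Root of D♭ dominant ninth = D-flat. The 7th is a minor 7th: D-flat up a minor 7th → C-flat.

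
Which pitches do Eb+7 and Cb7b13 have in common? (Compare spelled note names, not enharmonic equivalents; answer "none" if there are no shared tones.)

Eb

Eb+7 = Eb, G, B, Db.
Cb7b13 = Cb, Eb, Gb, Bbb, Abb.
Shared: Eb.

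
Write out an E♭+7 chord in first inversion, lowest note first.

E♭+7 = Eb–G–B–Db; first inversion → third (G) lowest.

G B Db Eb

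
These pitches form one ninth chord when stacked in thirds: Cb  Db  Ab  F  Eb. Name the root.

Stacking in thirds gives Db – F – Ab – Cb – Eb, so Db is the root — Db dominant ninth.

Db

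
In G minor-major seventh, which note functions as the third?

B-flat

G minor-major seventh is built on G; its 3rd is a minor 3rd above the root.
A third above G uses the letter B, and the minor 3rd above G is B-flat.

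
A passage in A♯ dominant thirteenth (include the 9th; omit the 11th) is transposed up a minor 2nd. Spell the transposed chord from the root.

A minor 2nd up from A-sharp is B, so the new chord is B dominant thirteenth.
- root: B
- major 3rd: D-sharp
- perfect 5th: F-sharp
- minor 7th: A
- major 9th: C-sharp
- major 13th: G-sharp

B  D-sharp  F-sharp  A  C-sharp  G-sharp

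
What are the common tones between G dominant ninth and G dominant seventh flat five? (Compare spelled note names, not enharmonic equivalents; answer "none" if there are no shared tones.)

G dominant ninth = G, B, D, F, A.
G dominant seventh flat five = G, B, D-flat, F.
Shared: G, B, F.

G B F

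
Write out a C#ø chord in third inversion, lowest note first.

In root position, C#ø is C♯–E–G–B.
Third inversion puts the seventh (B) in the bass.

B, C♯, E, G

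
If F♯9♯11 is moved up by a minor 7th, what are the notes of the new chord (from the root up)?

E, G#, B, D, F#, A#

A minor 7th up from F# is E, so the new chord is E dominant ninth sharp eleven.
Root: E
Major 3rd (3rd): G#
Perfect 5th (5th): B
Minor 7th (7th): D
Major 9th (9th): F#
Augmented 11th (11th): A#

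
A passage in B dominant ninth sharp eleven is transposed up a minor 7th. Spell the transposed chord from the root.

A minor 7th up from B is A, so the new chord is A dominant ninth sharp eleven.
root → A
3rd (major 3rd) → C#
5th (perfect 5th) → E
7th (minor 7th) → G
9th (major 9th) → B
11th (augmented 11th) → D#

A  C#  E  G  B  D#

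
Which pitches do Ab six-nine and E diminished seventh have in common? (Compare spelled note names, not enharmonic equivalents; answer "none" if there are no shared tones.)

B-flat

Ab six-nine: A-flat C E-flat F B-flat
E diminished seventh: E G B-flat D-flat
Common to both → B-flat.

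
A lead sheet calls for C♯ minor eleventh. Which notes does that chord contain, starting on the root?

C# – E – G# – B – D# – F#

C♯ minor eleventh is a minor eleventh built on C#.
Root: C#
Minor 3rd (3rd): E
Perfect 5th (5th): G#
Minor 7th (7th): B
Major 9th (9th): D#
Perfect 11th (11th): F#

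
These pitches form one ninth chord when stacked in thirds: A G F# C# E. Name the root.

F#

Arranged so that each adjacent pair is a third by letter name: F# – A – C# – E – G.
The bottom of that stack, F#, is the root (this is F# minor seventh flat nine).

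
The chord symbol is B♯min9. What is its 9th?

B♯min9 is built on B#; its 9th is a major 9th above the root.
A second above B uses the letter C, and the major 9th above B# is C##.

C##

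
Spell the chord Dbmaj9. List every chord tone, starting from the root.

Dbmaj9 is a major ninth built on Db.
Root: Db
Major 3rd (3rd): F
Perfect 5th (5th): Ab
Major 7th (7th): C
Major 9th (9th): Eb

Db, F, Ab, C, Eb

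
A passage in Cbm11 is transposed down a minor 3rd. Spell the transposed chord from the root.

Transposed root: Cb → Ab (minor 3rd down). So we spell Ab minor eleventh:
root → Ab
3rd (minor 3rd) → Cb
5th (perfect 5th) → Eb
7th (minor 7th) → Gb
9th (major 9th) → Bb
11th (perfect 11th) → Db

Ab Cb Eb Gb Bb Db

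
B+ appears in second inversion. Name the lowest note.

F##

B+ = B–D#–F##. Second inversion → fifth in the bass = F##.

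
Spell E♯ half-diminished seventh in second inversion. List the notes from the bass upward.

B, D-sharp, E-sharp, G-sharp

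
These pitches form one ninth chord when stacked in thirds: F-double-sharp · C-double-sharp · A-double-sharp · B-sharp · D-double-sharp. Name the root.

B-sharp

Arranged so that each adjacent pair is a third by letter name: B-sharp – D-double-sharp – F-double-sharp – A-double-sharp – C-double-sharp.
The bottom of that stack, B-sharp, is the root (this is B-sharp major ninth).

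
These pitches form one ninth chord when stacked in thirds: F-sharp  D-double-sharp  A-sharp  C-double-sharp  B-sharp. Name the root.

Arranged so that each adjacent pair is a third by letter name: B-sharp – D-double-sharp – F-sharp – A-sharp – C-double-sharp.
The bottom of that stack, B-sharp, is the root (this is B-sharp dominant ninth flat five).

B-sharp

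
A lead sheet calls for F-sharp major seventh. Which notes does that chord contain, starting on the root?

F-sharp  A-sharp  C-sharp  E-sharp

Root F-sharp, quality major seventh:
- root: F-sharp
- major 3rd: A-sharp
- perfect 5th: C-sharp
- major 7th: E-sharp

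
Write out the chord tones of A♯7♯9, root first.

A#, C##, E#, G#, B##

A♯7♯9 is a dominant seventh sharp nine built on A#.
Root: A#
Major 3rd (3rd): C##
Perfect 5th (5th): E#
Minor 7th (7th): G#
Augmented 9th (9th): B##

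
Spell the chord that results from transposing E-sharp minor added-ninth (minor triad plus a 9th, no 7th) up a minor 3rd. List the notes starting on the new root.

E-sharp up a minor 3rd → G-sharp. New chord: G-sharp minor added-ninth.
- root: G-sharp
- minor 3rd: B
- perfect 5th: D-sharp
- major 9th: A-sharp

G-sharp B D-sharp A-sharp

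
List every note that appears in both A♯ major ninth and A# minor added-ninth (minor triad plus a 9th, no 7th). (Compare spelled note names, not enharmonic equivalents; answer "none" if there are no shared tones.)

A-sharp E-sharp B-sharp

A♯ major ninth: A-sharp C-double-sharp E-sharp G-double-sharp B-sharp
A# minor added-ninth: A-sharp C-sharp E-sharp B-sharp
Common to both → A-sharp, E-sharp, B-sharp.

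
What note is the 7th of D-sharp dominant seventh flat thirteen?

D-sharp dominant seventh flat thirteen is built on D#; its 7th is a minor 7th above the root.
A seventh above D uses the letter C, and the minor 7th above D# is C#.

C#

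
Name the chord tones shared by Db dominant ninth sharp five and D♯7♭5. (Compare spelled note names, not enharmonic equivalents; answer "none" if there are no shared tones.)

Db dominant ninth sharp five = Db, F, A, Cb, Eb.
D♯7♭5 = D#, F##, A, C#.
Shared: A.

A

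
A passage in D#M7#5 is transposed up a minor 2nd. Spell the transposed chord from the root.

E  G♯  B♯  D♯

Transposed root: D♯ → E (minor 2nd up). So we spell E augmented major seventh:
E — root
G♯ — major 3rd
B♯ — augmented 5th
D♯ — major 7th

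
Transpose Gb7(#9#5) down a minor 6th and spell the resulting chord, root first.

G♭ down a minor 6th → B♭. New chord: B♭ dominant seventh sharp nine sharp five.
root → B♭
3rd (major 3rd) → D
5th (augmented 5th) → F♯
7th (minor 7th) → A♭
9th (augmented 9th) → C♯

B♭ D F♯ A♭ C♯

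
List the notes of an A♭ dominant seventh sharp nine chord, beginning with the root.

A-flat  C  E-flat  G-flat  B

A♭ dominant seventh sharp nine is a dominant seventh sharp nine built on A-flat.
A-flat — root
C — major 3rd
E-flat — perfect 5th
G-flat — minor 7th
B — augmented 9th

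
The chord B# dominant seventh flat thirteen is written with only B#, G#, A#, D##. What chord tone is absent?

F##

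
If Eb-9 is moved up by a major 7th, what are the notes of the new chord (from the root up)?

Eb up a major 7th → D. New chord: D minor ninth.
D — root
F — minor 3rd
A — perfect 5th
C — minor 7th
E — major 9th

D – F – A – C – E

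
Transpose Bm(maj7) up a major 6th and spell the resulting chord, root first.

G#  B  D#  F##

B up a major 6th → G#. New chord: G# minor-major seventh.
root → G#
3rd (minor 3rd) → B
5th (perfect 5th) → D#
7th (major 7th) → F##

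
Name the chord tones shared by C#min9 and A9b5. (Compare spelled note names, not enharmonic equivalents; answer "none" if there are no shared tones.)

C#min9: C# E G# B D#
A9b5: A C# Eb G B
Common to both → C#, B.

C#  B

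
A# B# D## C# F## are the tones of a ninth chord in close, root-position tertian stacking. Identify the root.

B#

Arranged so that each adjacent pair is a third by letter name: B# – D## – F## – A# – C#.
The bottom of that stack, B#, is the root (this is B# dominant seventh flat nine).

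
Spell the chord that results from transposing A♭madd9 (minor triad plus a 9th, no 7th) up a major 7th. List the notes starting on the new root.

A major 7th up from Ab is G, so the new chord is G minor added-ninth.
- root: G
- minor 3rd: Bb
- perfect 5th: D
- major 9th: A

G  Bb  D  A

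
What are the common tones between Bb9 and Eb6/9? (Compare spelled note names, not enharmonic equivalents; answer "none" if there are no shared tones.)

B♭, F, C

Bb9 = B♭, D, F, A♭, C.
Eb6/9 = E♭, G, B♭, C, F.
Shared: B♭, F, C.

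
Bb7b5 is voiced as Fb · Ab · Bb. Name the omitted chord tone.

The full Bb7b5 chord is Bb, D, Fb, Ab.
Comparing with the voicing, the major 3rd (3rd) — D — is absent.

D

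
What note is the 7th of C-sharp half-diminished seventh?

B

Root of C-sharp half-diminished seventh = C-sharp. The 7th is a minor 7th: C-sharp up a minor 7th → B.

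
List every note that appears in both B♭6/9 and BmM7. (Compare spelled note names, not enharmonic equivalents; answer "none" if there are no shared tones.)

B♭6/9: Bb D F G C
BmM7: B D F# A#
Common to both → D.

D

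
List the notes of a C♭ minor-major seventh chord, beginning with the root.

C♭ minor-major seventh: minor-major seventh on C-flat.
- root: C-flat
- minor 3rd: E-double-flat
- perfect 5th: G-flat
- major 7th: B-flat

C-flat, E-double-flat, G-flat, B-flat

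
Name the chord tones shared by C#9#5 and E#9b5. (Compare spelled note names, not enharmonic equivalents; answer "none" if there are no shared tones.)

E# – G## – B – D#

C#9#5 = C#, E#, G##, B, D#.
E#9b5 = E#, G##, B, D#, F##.
Shared: E#, G##, B, D#.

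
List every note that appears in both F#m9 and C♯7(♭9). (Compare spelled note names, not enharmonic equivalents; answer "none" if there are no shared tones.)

F#m9 = F♯, A, C♯, E, G♯.
C♯7(♭9) = C♯, E♯, G♯, B, D.
Shared: C♯, G♯.

C♯, G♯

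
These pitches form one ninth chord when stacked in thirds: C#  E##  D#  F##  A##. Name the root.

Stacking in thirds gives D# – F## – A## – C# – E##, so D# is the root — D# dominant seventh sharp nine sharp five.

D#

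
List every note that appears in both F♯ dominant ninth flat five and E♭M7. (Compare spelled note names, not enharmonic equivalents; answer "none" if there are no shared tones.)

none

F♯ dominant ninth flat five: F# A# C E G#
E♭M7: Eb G Bb D
Common to both → none.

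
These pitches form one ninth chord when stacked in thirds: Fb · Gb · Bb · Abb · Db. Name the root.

Stacking in thirds gives Gb – Bb – Db – Fb – Abb, so Gb is the root — Gb dominant seventh flat nine.

Gb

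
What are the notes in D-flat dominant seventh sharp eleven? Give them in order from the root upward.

D-flat – F – A-flat – C-flat – G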